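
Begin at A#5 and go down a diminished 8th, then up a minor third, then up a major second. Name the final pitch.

D##5

A diminished octave down from A#5 is A##4.
A##4 up a minor third → C##5 (3 semitones).
A major second up from C##5 is D##5.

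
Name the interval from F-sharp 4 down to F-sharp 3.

Descending from F#4 to F#3 is the same interval as ascending F#3 to F#4.
F to F is the same letter name, plus an octave — that makes it an octave of some quality.
Counting semitones, F#3→F#4 is 12, which is the perfect octave.

perfect 8th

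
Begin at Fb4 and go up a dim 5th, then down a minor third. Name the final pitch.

Abb4

Fb4 up a diminished fifth → Cbb5 (6 semitones).
Down a minor third from Cbb5: Abb4 (3 semitones down).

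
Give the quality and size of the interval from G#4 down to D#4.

Descending from G#4 to D#4 is the same interval as ascending D#4 to G#4.
D to G spans four letter names (D-E-F-G), so the interval is some kind of fourth.
D#4 to G#4 is 5 semitones, matching the perfect fourth exactly, so the quality is perfect.

perfect fourth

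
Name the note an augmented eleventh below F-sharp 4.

Four letters down from F (plus an octave) reaches C.
Moving 18 semitones down from F#4 (the size of an augmented eleventh) reaches C3.

C 3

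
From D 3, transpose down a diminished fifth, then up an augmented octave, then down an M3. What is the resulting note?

E sharp 3

D3 down a diminished fifth → G#2 (6 semitones).
Up an augmented octave from G#2: G##3 (13 semitones up).
G##3 down a major third → E#3 (4 semitones).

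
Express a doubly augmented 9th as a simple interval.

doubly augmented second

Each octave removed subtracts seven from the number: 9 − 7 = 2.
So a doubly augmented ninth is an octave plus a doubly augmented second. The quality is unchanged.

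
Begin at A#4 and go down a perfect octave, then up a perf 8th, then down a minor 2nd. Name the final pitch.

G##4

A perfect octave down from A#4 is A#3.
A perfect octave up from A#3 is A#4.
Down a minor second from A#4: G##4 (1 semitone down).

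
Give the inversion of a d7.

The rule of nine gives the new number: 9 − 7 = 2, so a seventh becomes a second.
Quality inverts too: diminished becomes augmented. That makes the inversion an augmented second.

A2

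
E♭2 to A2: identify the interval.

E to A spans four letter names (E-F-G-A), so the interval is some kind of fourth.
The perfect fourth is 5 semitones; here we have 6, one semitone wider: augmented.

A4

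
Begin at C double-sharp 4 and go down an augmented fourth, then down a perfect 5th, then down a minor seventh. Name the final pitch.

C##4 down an augmented fourth → G#3 (6 semitones).
G#3 down a perfect fifth → C#3 (7 semitones).
Down a minor seventh from C#3: D#2 (10 semitones down).

D sharp 2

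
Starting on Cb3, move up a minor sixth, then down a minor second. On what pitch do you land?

A minor sixth up from Cb3 is Abb3.
A minor second down from Abb3 is Gb3.

Gb3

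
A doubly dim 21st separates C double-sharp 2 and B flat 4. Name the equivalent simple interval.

dd7

Take out 2 octaves (14 from the number): 21 − 14 = 7.
So a doubly diminished twenty-first is 2 octaves plus a doubly diminished seventh. The quality is unchanged.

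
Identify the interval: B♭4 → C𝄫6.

diminished ninth

B to C spans two letter names (B-C), plus an octave, so the interval is some kind of ninth.
A major ninth would be 14 semitones; Bb4 to Cbb6 is 12, two semitones narrower, so the interval is diminished.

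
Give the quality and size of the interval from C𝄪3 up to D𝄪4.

C to D spans two letter names (C-D), plus an octave — that makes it a ninth of some quality.
Counting semitones, C##3→D##4 is 14, which is the major ninth.
(Equivalently, a compound major second: a major second plus an octave.)

major ninth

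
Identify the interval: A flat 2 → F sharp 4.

augmented thirteenth

A to F spans six letter names (A-B-C-D-E-F), plus an octave, so the interval is some kind of thirteenth.
The major thirteenth is 21 semitones; here we have 22, one semitone wider: augmented.
(Equivalently, a compound augmented sixth: an augmented sixth plus an octave.)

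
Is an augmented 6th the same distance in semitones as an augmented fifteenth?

No

An augmented sixth spans 10 semitones; an augmented fifteenth spans 25 semitones. They differ by 15.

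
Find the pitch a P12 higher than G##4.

D##6

The twelfth's letter: G up five letter names plus an octave → D.
Moving 19 semitones up from G##4 (the size of a perfect twelfth) reaches D##6.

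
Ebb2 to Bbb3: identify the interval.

E to B spans five letter names (E-F-G-A-B), plus an octave — that makes it a twelfth of some quality.
The perfect twelfth spans 19 semitones, and Ebb2 to Bbb3 is exactly 19 semitones — so this is a perfect twelfth.
(Equivalently, a compound perfect fifth: a perfect fifth plus an octave.)

perfect twelfth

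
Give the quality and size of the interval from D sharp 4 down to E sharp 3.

minor 7th

Descending from D#4 to E#3 is the same interval as ascending E#3 to D#4.
E to D spans seven letter names (E-F-G-A-B-C-D): a seventh.
A major seventh would be 11 semitones, but E#3 to D#4 is 10 — one semitone narrower, making it a minor seventh.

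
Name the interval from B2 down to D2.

M6

Descending from B2 to D2 is the same interval as ascending D2 to B2.
D to B spans six letter names (D-E-F-G-A-B), so the interval is some kind of sixth.
D2 to B2 is 9 semitones, matching the major sixth exactly, so the quality is major.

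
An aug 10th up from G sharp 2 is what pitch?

Counting three letter names plus an octave up from G lands on B.
An augmented tenth is 17 semitones; 17 semitones up from G#2 gives B##3.

B double-sharp 3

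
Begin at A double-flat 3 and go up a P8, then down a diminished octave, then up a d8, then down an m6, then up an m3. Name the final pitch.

E double-flat 4

Up a perfect octave from Abb3: Abb4 (12 semitones up).
Abb4 down a diminished octave → Ab3 (11 semitones).
A diminished octave up from Ab3 is Abb4.
Abb4 down a minor sixth → Cb4 (8 semitones).
Cb4 up a minor third → Ebb4 (3 semitones).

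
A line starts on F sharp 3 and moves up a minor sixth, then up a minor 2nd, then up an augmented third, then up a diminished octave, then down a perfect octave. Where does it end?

Up a minor sixth from F#3: D4 (8 semitones up).
Up a minor second from D4: Eb4 (1 semitone up).
An augmented third up from Eb4 is G#4.
A diminished octave up from G#4 is G5.
G5 down a perfect octave → G4 (12 semitones).

G 4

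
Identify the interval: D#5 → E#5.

D to E spans two letter names (D-E): a second.
Counting semitones, D#5→E#5 is 2, which is the major second.

major 2nd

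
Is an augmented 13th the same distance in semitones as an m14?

Yes

An augmented thirteenth = 22 semitones = a minor fourteenth; enharmonically equal.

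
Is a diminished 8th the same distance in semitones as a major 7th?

Both span 11 semitones: a diminished octave and a major seventh are the same chromatic distance.

Yes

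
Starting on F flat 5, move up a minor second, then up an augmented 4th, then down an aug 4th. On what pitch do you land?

G double-flat 5

Up a minor second from Fb5: Gbb5 (1 semitone up).
Gbb5 up an augmented fourth → Cb6 (6 semitones).
Down an augmented fourth from Cb6: Gbb5 (6 semitones down).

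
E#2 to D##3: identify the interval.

E to D spans seven letter names (E-F-G-A-B-C-D), so the interval is some kind of seventh.
The major seventh spans 11 semitones, and E#2 to D##3 is exactly 11 semitones — so this is a major seventh.

major seventh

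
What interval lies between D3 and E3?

major 2nd

D to E spans two letter names (D-E): a second.
D3 to E3 is 2 semitones, matching the major second exactly, so the quality is major.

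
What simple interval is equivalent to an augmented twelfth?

Take out an octave (7 from the number): 12 − 7 = 5.
That makes an augmented twelfth a compound augmented fifth — an octave plus an augmented fifth.

augmented fifth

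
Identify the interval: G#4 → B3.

Descending from G#4 to B3 is the same interval as ascending B3 to G#4.
B to G spans six letter names (B-C-D-E-F-G), so the interval is some kind of sixth.
The major sixth spans 9 semitones, and B3 to G#4 is exactly 9 semitones — so this is a major sixth.

major sixth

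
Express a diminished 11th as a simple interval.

diminished fourth

Each octave removed subtracts seven from the number: 11 − 7 = 4.
So a diminished eleventh is an octave plus a diminished fourth. The quality is unchanged.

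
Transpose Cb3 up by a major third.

Eb3

Three letter names up from C: E.
A major third is 4 semitones; 4 semitones up from Cb3 gives Eb3.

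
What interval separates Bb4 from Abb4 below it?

Descending from Bb4 to Abb4 is the same interval as ascending Abb4 to Bb4.
A to B spans two letter names (A-B): a second.
A major second would be 2 semitones; Abb4 to Bb4 is 3, one semitone wider, so the interval is augmented.

A2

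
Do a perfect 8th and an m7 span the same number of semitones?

A perfect octave is 12 semitones but a minor seventh is 10 semitones — different sizes.

No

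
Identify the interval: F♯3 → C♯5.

P12

F to C spans five letter names (F-G-A-B-C), plus an octave: a twelfth.
The perfect twelfth spans 19 semitones, and F#3 to C#5 is exactly 19 semitones — so this is a perfect twelfth.
(Equivalently, a compound perfect fifth: a perfect fifth plus an octave.)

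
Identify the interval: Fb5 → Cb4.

Descending from Fb5 to Cb4 is the same interval as ascending Cb4 to Fb5.
C to F spans four letter names (C-D-E-F), plus an octave, so the interval is some kind of eleventh.
Counting semitones, Cb4→Fb5 is 17, which is the perfect eleventh.
(Equivalently, a compound perfect fourth: a perfect fourth plus an octave.)

P11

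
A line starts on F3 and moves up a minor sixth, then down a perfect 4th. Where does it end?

A minor sixth up from F3 is Db4.
A perfect fourth down from Db4 is Ab3.

Ab3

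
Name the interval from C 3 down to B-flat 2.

Descending from C3 to Bb2 is the same interval as ascending Bb2 to C3.
B to C spans two letter names (B-C) — that makes it a second of some quality.
The major second spans 2 semitones, and Bb2 to C3 is exactly 2 semitones — so this is a major second.

major second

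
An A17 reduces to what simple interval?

A3

Subtracting seven from the interval number removes an octave: 17 − 14 = 3.
So an augmented seventeenth is 2 octaves plus an augmented third. The quality is unchanged.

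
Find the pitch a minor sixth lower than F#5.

A#4

The sixth takes the letter from F down to A.
A minor sixth is 8 semitones; 8 semitones down from F#5 gives A#4.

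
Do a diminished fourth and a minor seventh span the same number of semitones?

No

A diminished fourth is 4 semitones but a minor seventh is 10 semitones — different sizes.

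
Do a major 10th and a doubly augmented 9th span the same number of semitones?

Yes

Both span 16 semitones: a major tenth and a doubly augmented ninth are the same chromatic distance.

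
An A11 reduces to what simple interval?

A4

Take out an octave (7 from the number): 11 − 7 = 4.
So an augmented eleventh is an octave plus an augmented fourth. The quality is unchanged.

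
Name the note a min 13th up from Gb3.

Ebb5

Six letters up from G (plus an octave) reaches E.
A minor thirteenth is 20 semitones; 20 semitones up from Gb3 gives Ebb5.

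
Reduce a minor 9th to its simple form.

Take out an octave (7 from the number): 9 − 7 = 2.
That makes a minor ninth a compound minor second — an octave plus a minor second.

m2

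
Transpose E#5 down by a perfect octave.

For an octave the letter name doesn't change: still E, an octave down.
A perfect octave is 12 semitones; 12 semitones down from E#5 gives E#4.

E#4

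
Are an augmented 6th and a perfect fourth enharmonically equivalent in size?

No

An augmented sixth is 10 semitones but a perfect fourth is 5 semitones — different sizes.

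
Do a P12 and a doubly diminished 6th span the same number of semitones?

No

A perfect twelfth spans 19 semitones; a doubly diminished sixth spans 6 semitones. They differ by 13.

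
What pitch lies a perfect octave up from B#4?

For an octave the letter name doesn't change: still B, an octave up.
Moving 12 semitones up from B#4 (the size of a perfect octave) reaches B#5.

B#5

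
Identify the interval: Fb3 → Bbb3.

F to B spans four letter names (F-G-A-B), so the interval is some kind of fourth.
The perfect fourth spans 5 semitones, and Fb3 to Bbb3 is exactly 5 semitones — so this is a perfect fourth.

perfect fourth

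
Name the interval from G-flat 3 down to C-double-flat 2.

Descending from Gb3 to Cbb2 is the same interval as ascending Cbb2 to Gb3.
C to G spans five letter names (C-D-E-F-G), plus an octave — that makes it a twelfth of some quality.
The perfect twelfth is 19 semitones; here we have 20, one semitone wider: augmented.
(Equivalently, a compound augmented fifth: an augmented fifth plus an octave.)

augmented twelfth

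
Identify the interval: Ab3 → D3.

Descending from Ab3 to D3 is the same interval as ascending D3 to Ab3.
D to A spans five letter names (D-E-F-G-A) — that makes it a fifth of some quality.
D3 to Ab3 spans 6 semitones — one semitone narrower than the perfect fifth (7) — giving a diminished fifth.

diminished fifth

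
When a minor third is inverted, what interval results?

M6

The rule of nine gives the new number: 9 − 3 = 6, so a third becomes a sixth.
Quality inverts too: minor becomes major. That makes the inversion a major sixth.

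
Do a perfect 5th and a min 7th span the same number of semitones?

A perfect fifth spans 7 semitones; a minor seventh spans 10 semitones. They differ by 3.

No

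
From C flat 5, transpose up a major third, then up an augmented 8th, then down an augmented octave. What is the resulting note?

E flat 5

Up a major third from Cb5: Eb5 (4 semitones up).
Eb5 up an augmented octave → E6 (13 semitones).
Down an augmented octave from E6: Eb5 (13 semitones down).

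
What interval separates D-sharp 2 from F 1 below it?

A6

Descending from D#2 to F1 is the same interval as ascending F1 to D#2.
F to D spans six letter names (F-G-A-B-C-D) — that makes it a sixth of some quality.
A major sixth would be 9 semitones; F1 to D#2 is 10, one semitone wider, so the interval is augmented.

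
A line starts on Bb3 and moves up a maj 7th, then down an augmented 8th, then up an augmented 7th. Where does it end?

G#4

Up a major seventh from Bb3: A4 (11 semitones up).
A4 down an augmented octave → Ab3 (13 semitones).
Up an augmented seventh from Ab3: G#4 (12 semitones up).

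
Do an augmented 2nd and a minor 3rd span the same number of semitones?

Yes

An augmented second = 3 semitones = a minor third; enharmonically equal.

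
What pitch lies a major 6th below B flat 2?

Six letter names down from B: D.
A major sixth is 9 semitones; 9 semitones down from Bb2 gives Db2.

D flat 2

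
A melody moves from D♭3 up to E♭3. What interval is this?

D to E spans two letter names (D-E) — that makes it a second of some quality.
Counting semitones, Db3→Eb3 is 2, which is the major second.

major second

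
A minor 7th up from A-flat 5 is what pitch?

G-flat 6

Counting seven letter names up from A lands on G.
Moving 10 semitones up from Ab5 (the size of a minor seventh) reaches Gb6.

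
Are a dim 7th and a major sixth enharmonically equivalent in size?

Yes

A diminished seventh spans 9 semitones, and a major sixth also spans 9 semitones — they're enharmonic.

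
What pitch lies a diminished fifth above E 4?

B flat 4

Counting five letter names up from E lands on B.
Moving 6 semitones up from E4 (the size of a diminished fifth) reaches Bb4.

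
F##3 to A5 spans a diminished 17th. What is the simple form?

diminished 3rd

Take out 2 octaves (14 from the number): 17 − 14 = 3.
So a diminished seventeenth is 2 octaves plus a diminished third. The quality is unchanged.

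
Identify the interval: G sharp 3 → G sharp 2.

Descending from G#3 to G#2 is the same interval as ascending G#2 to G#3.
G to G is the same letter name, plus an octave — that makes it an octave of some quality.
The perfect octave spans 12 semitones, and G#2 to G#3 is exactly 12 semitones — so this is a perfect octave.

P8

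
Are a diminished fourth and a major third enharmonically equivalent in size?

Yes

A diminished fourth spans 4 semitones, and a major third also spans 4 semitones — they're enharmonic.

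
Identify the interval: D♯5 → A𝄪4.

Descending from D#5 to A##4 is the same interval as ascending A##4 to D#5.
A to D spans four letter names (A-B-C-D), so the interval is some kind of fourth.
A perfect fourth would be 5 semitones; A##4 to D#5 is 4, one semitone narrower, so the interval is diminished.

diminished fourth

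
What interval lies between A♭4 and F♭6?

m13

A to F spans six letter names (A-B-C-D-E-F), plus an octave, so the interval is some kind of thirteenth.
At 20 semitones, Ab4→Fb6 falls one short of a major thirteenth: minor.
(Equivalently, a compound minor sixth: a minor sixth plus an octave.)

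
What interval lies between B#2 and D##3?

B to D spans three letter names (B-C-D) — that makes it a third of some quality.
B#2 to D##3 is 4 semitones, matching the major third exactly, so the quality is major.

major third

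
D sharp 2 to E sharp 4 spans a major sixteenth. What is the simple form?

M2

Each octave removed subtracts seven from the number: 16 − 14 = 2.
That makes a major sixteenth a compound major second — 2 octaves plus a major second.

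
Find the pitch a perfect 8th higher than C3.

For an octave the letter name doesn't change: still C, an octave up.
Moving 12 semitones up from C3 (the size of a perfect octave) reaches C4.

C4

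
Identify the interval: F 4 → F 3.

Descending from F4 to F3 is the same interval as ascending F3 to F4.
F to F is the same letter name, plus an octave, so the interval is some kind of octave.
The perfect octave spans 12 semitones, and F3 to F4 is exactly 12 semitones — so this is a perfect octave.

perfect octave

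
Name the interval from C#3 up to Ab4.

diminished thirteenth

C to A spans six letter names (C-D-E-F-G-A), plus an octave — that makes it a thirteenth of some quality.
A major thirteenth would be 21 semitones; C#3 to Ab4 is 19, two semitones narrower, so the interval is diminished.
(Equivalently, a compound diminished sixth: a diminished sixth plus an octave.)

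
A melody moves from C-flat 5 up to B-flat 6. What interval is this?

major fourteenth

C to B spans seven letter names (C-D-E-F-G-A-B), plus an octave — that makes it a fourteenth of some quality.
Counting semitones, Cb5→Bb6 is 23, which is the major fourteenth.
(Equivalently, a compound major seventh: a major seventh plus an octave.)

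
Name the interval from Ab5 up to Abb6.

diminished octave

A to A is the same letter name, plus an octave, so the interval is some kind of octave.
The perfect octave is 12 semitones; here we have 11, one semitone narrower: diminished.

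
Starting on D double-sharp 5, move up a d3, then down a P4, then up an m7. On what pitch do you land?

B 5

A diminished third up from D##5 is F#5.
F#5 down a perfect fourth → C#5 (5 semitones).
A minor seventh up from C#5 is B5.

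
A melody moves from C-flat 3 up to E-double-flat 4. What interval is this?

m10

C to E spans three letter names (C-D-E), plus an octave — that makes it a tenth of some quality.
At 15 semitones, Cb3→Ebb4 falls one short of a major tenth: minor.
(Equivalently, a compound minor third: a minor third plus an octave.)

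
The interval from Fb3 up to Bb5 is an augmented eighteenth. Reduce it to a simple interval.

Take out 2 octaves (14 from the number): 18 − 14 = 4.
That makes an augmented eighteenth a compound augmented fourth — 2 octaves plus an augmented fourth.

augmented fourth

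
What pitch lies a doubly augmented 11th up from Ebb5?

A6

Counting four letter names plus an octave up from E lands on A.
A doubly augmented eleventh is 19 semitones; 19 semitones up from Ebb5 gives A6.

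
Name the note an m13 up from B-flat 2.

Six letters up from B (plus an octave) reaches G.
A minor thirteenth spans 20 semitones, so from Bb2 the target pitch is Gb4.

G-flat 4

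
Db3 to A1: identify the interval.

Descending from Db3 to A1 is the same interval as ascending A1 to Db3.
A to D spans four letter names (A-B-C-D), plus an octave — that makes it an eleventh of some quality.
A perfect eleventh would be 17 semitones; A1 to Db3 is 16, one semitone narrower, so the interval is diminished.
(Equivalently, a compound diminished fourth: a diminished fourth plus an octave.)

diminished eleventh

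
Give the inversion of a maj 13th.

minor 3rd

First reduce the compound major thirteenth to its simple form, a major sixth.
The rule of nine gives the new number: 9 − 6 = 3, so a sixth becomes a third.
And major becomes minor under inversion, so we get a minor third.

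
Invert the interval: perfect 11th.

First reduce the compound perfect eleventh to its simple form, a perfect fourth.
The rule of nine gives the new number: 9 − 4 = 5, so a fourth becomes a fifth.
The quality also flips — perfect stays perfect — giving a perfect fifth.

P5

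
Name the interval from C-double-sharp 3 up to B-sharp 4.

C to B spans seven letter names (C-D-E-F-G-A-B), plus an octave, so the interval is some kind of fourteenth.
At 22 semitones, C##3→B#4 falls one short of a major fourteenth: minor.
(Equivalently, a compound minor seventh: a minor seventh plus an octave.)

minor 14th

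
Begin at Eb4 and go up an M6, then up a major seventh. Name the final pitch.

Eb4 up a major sixth → C5 (9 semitones).
Up a major seventh from C5: B5 (11 semitones up).

B5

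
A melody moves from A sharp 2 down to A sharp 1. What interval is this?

Descending from A#2 to A#1 is the same interval as ascending A#1 to A#2.
A to A is the same letter name, plus an octave: an octave.
Counting semitones, A#1→A#2 is 12, which is the perfect octave.

perfect octave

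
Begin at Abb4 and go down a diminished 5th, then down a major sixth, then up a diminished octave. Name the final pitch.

Fbb4

Abb4 down a diminished fifth → Db4 (6 semitones).
A major sixth down from Db4 is Fb3.
Fb3 up a diminished octave → Fbb4 (11 semitones).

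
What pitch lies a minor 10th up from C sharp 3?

Three letters up from C (plus an octave) reaches E.
A minor tenth is 15 semitones; 15 semitones up from C#3 gives E4.

E 4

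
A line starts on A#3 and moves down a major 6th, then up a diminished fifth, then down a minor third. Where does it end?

A major sixth down from A#3 is C#3.
Up a diminished fifth from C#3: G3 (6 semitones up).
A minor third down from G3 is E3.

E3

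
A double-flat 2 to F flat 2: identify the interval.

m3

Descending from Abb2 to Fb2 is the same interval as ascending Fb2 to Abb2.
F to A spans three letter names (F-G-A) — that makes it a third of some quality.
Fb2 to Abb2 is 3 semitones, a half step short of the major third (4), so this is minor.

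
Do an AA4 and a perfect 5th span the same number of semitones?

A doubly augmented fourth = 7 semitones = a perfect fifth; enharmonically equal.

Yes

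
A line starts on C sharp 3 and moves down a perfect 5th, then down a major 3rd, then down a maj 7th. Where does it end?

E flat 1

C#3 down a perfect fifth → F#2 (7 semitones).
F#2 down a major third → D2 (4 semitones).
D2 down a major seventh → Eb1 (11 semitones).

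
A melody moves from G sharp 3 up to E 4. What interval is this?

G to E spans six letter names (G-A-B-C-D-E): a sixth.
A major sixth would be 9 semitones, but G#3 to E4 is 8 — one semitone narrower, making it a minor sixth.

minor sixth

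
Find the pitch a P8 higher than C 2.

C 3

The letter stays C (same as the start), shifted an octave up.
A perfect octave spans 12 semitones, so from C2 the target pitch is C3.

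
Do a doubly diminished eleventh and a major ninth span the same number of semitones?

A doubly diminished eleventh is 15 semitones but a major ninth is 14 semitones — different sizes.

No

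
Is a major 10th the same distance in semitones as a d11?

Yes

A major tenth = 16 semitones = a diminished eleventh; enharmonically equal.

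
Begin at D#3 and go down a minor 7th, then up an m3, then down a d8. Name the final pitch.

G##1

Down a minor seventh from D#3: E#2 (10 semitones down).
A minor third up from E#2 is G#2.
A diminished octave down from G#2 is G##1.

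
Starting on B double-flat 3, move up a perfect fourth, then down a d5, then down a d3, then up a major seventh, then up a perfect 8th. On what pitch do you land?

Up a perfect fourth from Bbb3: Ebb4 (5 semitones up).
Ebb4 down a diminished fifth → Ab3 (6 semitones).
A diminished third down from Ab3 is F#3.
A major seventh up from F#3 is E#4.
E#4 up a perfect octave → E#5 (12 semitones).

E sharp 5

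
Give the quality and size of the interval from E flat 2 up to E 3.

E to E is the same letter name, plus an octave: an octave.
The perfect octave is 12 semitones; here we have 13, one semitone wider: augmented.

augmented octave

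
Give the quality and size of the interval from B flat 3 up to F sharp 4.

B to F spans five letter names (B-C-D-E-F) — that makes it a fifth of some quality.
The perfect fifth is 7 semitones; here we have 8, one semitone wider: augmented.

augmented 5th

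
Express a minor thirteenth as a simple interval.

Subtracting seven from the interval number removes an octave: 13 − 7 = 6.
That makes a minor thirteenth a compound minor sixth — an octave plus a minor sixth.

minor sixth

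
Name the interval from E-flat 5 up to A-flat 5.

E to A spans four letter names (E-F-G-A) — that makes it a fourth of some quality.
Counting semitones, Eb5→Ab5 is 5, which is the perfect fourth.

P4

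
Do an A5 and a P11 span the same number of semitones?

8 semitones (augmented fifth) vs 17 semitones (perfect eleventh): not equal.

No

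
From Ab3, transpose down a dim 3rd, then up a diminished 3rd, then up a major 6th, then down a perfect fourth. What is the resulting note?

C4

Ab3 down a diminished third → F#3 (2 semitones).
Up a diminished third from F#3: Ab3 (2 semitones up).
Ab3 up a major sixth → F4 (9 semitones).
A perfect fourth down from F4 is C4.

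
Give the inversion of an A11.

First reduce the compound augmented eleventh to its simple form, an augmented fourth.
Interval numbers invert to sum to nine: 4 + 5 = 9, so a fourth inverts to a fifth.
And augmented becomes diminished under inversion, so we get a diminished fifth.

d5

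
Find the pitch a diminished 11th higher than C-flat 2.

Counting four letter names plus an octave up from C lands on F.
A diminished eleventh spans 16 semitones, so from Cb2 the target pitch is Fbb3.

F-double-flat 3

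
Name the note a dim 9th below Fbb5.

Eb4

Counting two letter names plus an octave down from F lands on E.
Moving 12 semitones down from Fbb5 (the size of a diminished ninth) reaches Eb4.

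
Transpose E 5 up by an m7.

D 6

Seven letter names up from E: D.
Moving 10 semitones up from E5 (the size of a minor seventh) reaches D6.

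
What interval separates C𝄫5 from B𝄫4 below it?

m2

Descending from Cbb5 to Bbb4 is the same interval as ascending Bbb4 to Cbb5.
B to C spans two letter names (B-C), so the interval is some kind of second.
At 1 semitone, Bbb4→Cbb5 falls one short of a major second: minor.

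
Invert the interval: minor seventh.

Inverted interval numbers add to nine, so a seventh pairs with a second (7 + 2 = 9).
Quality inverts too: minor becomes major. That makes the inversion a major second.

major second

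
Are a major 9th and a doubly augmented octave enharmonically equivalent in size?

A major ninth spans 14 semitones, and a doubly augmented octave also spans 14 semitones — they're enharmonic.

Yes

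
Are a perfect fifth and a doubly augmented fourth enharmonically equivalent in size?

A perfect fifth = 7 semitones = a doubly augmented fourth; enharmonically equal.

Yes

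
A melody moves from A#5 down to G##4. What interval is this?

Descending from A#5 to G##4 is the same interval as ascending G##4 to A#5.
G to A spans two letter names (G-A), plus an octave: a ninth.
At 13 semitones, G##4→A#5 falls one short of a major ninth: minor.
(Equivalently, a compound minor second: a minor second plus an octave.)

minor 9th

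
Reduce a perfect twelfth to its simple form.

Subtracting seven from the interval number removes an octave: 12 − 7 = 5.
So a perfect twelfth is an octave plus a perfect fifth. The quality is unchanged.

perfect 5th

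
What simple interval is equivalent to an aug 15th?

A8

Take out an octave (7 from the number): 15 − 7 = 8.
So an augmented fifteenth is an octave plus an augmented octave. The quality is unchanged.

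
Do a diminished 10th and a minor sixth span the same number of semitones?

No

A diminished tenth spans 14 semitones; a minor sixth spans 8 semitones. They differ by 6.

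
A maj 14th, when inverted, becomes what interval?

First reduce the compound major fourteenth to its simple form, a major seventh.
The rule of nine gives the new number: 9 − 7 = 2, so a seventh becomes a second.
Quality inverts too: major becomes minor. That makes the inversion a minor second.

minor second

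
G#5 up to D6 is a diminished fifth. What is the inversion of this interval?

A4

Interval numbers invert to sum to nine: 5 + 4 = 9, so a fifth inverts to a fourth.
And diminished becomes augmented under inversion, so we get an augmented fourth.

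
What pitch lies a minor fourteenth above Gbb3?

Counting seven letter names plus an octave up from G lands on F.
A minor fourteenth spans 22 semitones, so from Gbb3 the target pitch is Fbb5.

Fbb5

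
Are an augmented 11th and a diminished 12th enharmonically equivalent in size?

An augmented eleventh = 18 semitones = a diminished twelfth; enharmonically equal.

Yes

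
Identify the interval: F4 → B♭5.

F to B spans four letter names (F-G-A-B), plus an octave, so the interval is some kind of eleventh.
F4 to Bb5 is 17 semitones, matching the perfect eleventh exactly, so the quality is perfect.
(Equivalently, a compound perfect fourth: a perfect fourth plus an octave.)

P11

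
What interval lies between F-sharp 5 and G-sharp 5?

major second

F to G spans two letter names (F-G): a second.
F#5 to G#5 is 2 semitones, matching the major second exactly, so the quality is major.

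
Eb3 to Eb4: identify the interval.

E to E is the same letter name, plus an octave — that makes it an octave of some quality.
Eb3 to Eb4 is 12 semitones, matching the perfect octave exactly, so the quality is perfect.

perfect 8th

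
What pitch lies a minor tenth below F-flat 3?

D-flat 2

Counting three letter names plus an octave down from F lands on D.
A minor tenth is 15 semitones; 15 semitones down from Fb3 gives Db2.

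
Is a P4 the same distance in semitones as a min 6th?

A perfect fourth is 5 semitones but a minor sixth is 8 semitones — different sizes.

No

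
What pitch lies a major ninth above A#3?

B#4

Two letters up from A (plus an octave) reaches B.
A major ninth is 14 semitones; 14 semitones up from A#3 gives B#4.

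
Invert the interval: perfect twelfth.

perfect 4th

First reduce the compound perfect twelfth to its simple form, a perfect fifth.
The rule of nine gives the new number: 9 − 5 = 4, so a fifth becomes a fourth.
The quality also flips — perfect stays perfect — giving a perfect fourth.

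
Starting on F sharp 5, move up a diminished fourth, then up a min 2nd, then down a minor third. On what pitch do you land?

Up a diminished fourth from F#5: Bb5 (4 semitones up).
Bb5 up a minor second → Cb6 (1 semitone).
Cb6 down a minor third → Ab5 (3 semitones).

A flat 5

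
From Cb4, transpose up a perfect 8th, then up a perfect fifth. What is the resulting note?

Gb5

Up a perfect octave from Cb4: Cb5 (12 semitones up).
A perfect fifth up from Cb5 is Gb5.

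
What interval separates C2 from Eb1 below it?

major 6th

Descending from C2 to Eb1 is the same interval as ascending Eb1 to C2.
E to C spans six letter names (E-F-G-A-B-C) — that makes it a sixth of some quality.
The major sixth spans 9 semitones, and Eb1 to C2 is exactly 9 semitones — so this is a major sixth.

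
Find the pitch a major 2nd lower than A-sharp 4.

G-sharp 4

Counting two letter names down from A lands on G.
A major second spans 2 semitones, so from A#4 the target pitch is G#4.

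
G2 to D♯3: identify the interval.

augmented fifth

G to D spans five letter names (G-A-B-C-D) — that makes it a fifth of some quality.
A perfect fifth would be 7 semitones; G2 to D#3 is 8, one semitone wider, so the interval is augmented.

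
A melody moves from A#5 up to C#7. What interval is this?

A to C spans three letter names (A-B-C), plus an octave: a tenth.
At 15 semitones, A#5→C#7 falls one short of a major tenth: minor.
(Equivalently, a compound minor third: a minor third plus an octave.)

m10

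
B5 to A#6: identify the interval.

B to A spans seven letter names (B-C-D-E-F-G-A) — that makes it a seventh of some quality.
Counting semitones, B5→A#6 is 11, which is the major seventh.

major seventh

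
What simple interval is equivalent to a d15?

diminished 8th

Take out an octave (7 from the number): 15 − 7 = 8.
Quality carries through unchanged, so the simple form is a diminished octave.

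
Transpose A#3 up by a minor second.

B3

The second takes the letter from A up to B.
A minor second is 1 semitone; 1 semitone up from A#3 gives B3.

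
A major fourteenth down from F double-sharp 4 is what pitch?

G sharp 2

Seven letters down from F (plus an octave) reaches G.
A major fourteenth spans 23 semitones, so from F##4 the target pitch is G#2.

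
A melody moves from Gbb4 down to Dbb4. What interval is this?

Descending from Gbb4 to Dbb4 is the same interval as ascending Dbb4 to Gbb4.
D to G spans four letter names (D-E-F-G), so the interval is some kind of fourth.
Dbb4 to Gbb4 is 5 semitones, matching the perfect fourth exactly, so the quality is perfect.

P4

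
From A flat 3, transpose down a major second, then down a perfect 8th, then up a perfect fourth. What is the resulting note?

Ab3 down a major second → Gb3 (2 semitones).
Down a perfect octave from Gb3: Gb2 (12 semitones down).
Gb2 up a perfect fourth → Cb3 (5 semitones).

C flat 3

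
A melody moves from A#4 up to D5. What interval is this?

A to D spans four letter names (A-B-C-D): a fourth.
A#4 to D5 spans 4 semitones — one semitone narrower than the perfect fourth (5) — giving a diminished fourth.

diminished fourth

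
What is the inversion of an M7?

minor second

The rule of nine gives the new number: 9 − 7 = 2, so a seventh becomes a second.
Quality inverts too: major becomes minor. That makes the inversion a minor second.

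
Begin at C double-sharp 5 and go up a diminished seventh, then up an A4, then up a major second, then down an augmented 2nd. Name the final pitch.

E 6

C##5 up a diminished seventh → B5 (9 semitones).
B5 up an augmented fourth → E#6 (6 semitones).
A major second up from E#6 is F##6.
An augmented second down from F##6 is E6.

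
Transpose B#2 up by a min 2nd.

C#3

The second takes the letter from B up to C.
A minor second spans 1 semitone, so from B#2 the target pitch is C#3.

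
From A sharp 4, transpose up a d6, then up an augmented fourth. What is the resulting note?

A diminished sixth up from A#4 is F5.
F5 up an augmented fourth → B5 (6 semitones).

B 5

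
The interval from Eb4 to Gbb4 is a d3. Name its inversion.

augmented sixth

The rule of nine gives the new number: 9 − 3 = 6, so a third becomes a sixth.
The quality also flips — diminished becomes augmented — giving an augmented sixth.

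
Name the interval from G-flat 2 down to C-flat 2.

perfect fifth

Descending from Gb2 to Cb2 is the same interval as ascending Cb2 to Gb2.
C to G spans five letter names (C-D-E-F-G) — that makes it a fifth of some quality.
The perfect fifth spans 7 semitones, and Cb2 to Gb2 is exactly 7 semitones — so this is a perfect fifth.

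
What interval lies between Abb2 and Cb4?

A to C spans three letter names (A-B-C), plus an octave — that makes it a tenth of some quality.
Counting semitones, Abb2→Cb4 is 16, which is the major tenth.
(Equivalently, a compound major third: a major third plus an octave.)

M10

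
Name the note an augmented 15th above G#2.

G##4

A fifteenth keeps the letter name G, two octaves up from G.
An augmented fifteenth is 25 semitones; 25 semitones up from G#2 gives G##4.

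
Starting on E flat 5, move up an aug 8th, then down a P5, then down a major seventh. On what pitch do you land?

An augmented octave up from Eb5 is E6.
Down a perfect fifth from E6: A5 (7 semitones down).
A major seventh down from A5 is Bb4.

B flat 4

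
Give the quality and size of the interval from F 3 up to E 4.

major seventh

F to E spans seven letter names (F-G-A-B-C-D-E), so the interval is some kind of seventh.
The major seventh spans 11 semitones, and F3 to E4 is exactly 11 semitones — so this is a major seventh.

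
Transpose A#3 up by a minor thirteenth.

F#5

Counting six letter names plus an octave up from A lands on F.
A minor thirteenth is 20 semitones; 20 semitones up from A#3 gives F#5.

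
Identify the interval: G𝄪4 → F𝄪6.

G to F spans seven letter names (G-A-B-C-D-E-F), plus an octave, so the interval is some kind of fourteenth.
G##4 to F##6 is 22 semitones, a half step short of the major fourteenth (23), so this is minor.
(Equivalently, a compound minor seventh: a minor seventh plus an octave.)

m14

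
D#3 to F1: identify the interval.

Descending from D#3 to F1 is the same interval as ascending F1 to D#3.
F to D spans six letter names (F-G-A-B-C-D), plus an octave, so the interval is some kind of thirteenth.
A major thirteenth would be 21 semitones; F1 to D#3 is 22, one semitone wider, so the interval is augmented.
(Equivalently, a compound augmented sixth: an augmented sixth plus an octave.)

augmented thirteenth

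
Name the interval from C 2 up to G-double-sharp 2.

C to G spans five letter names (C-D-E-F-G): a fifth.
The perfect fifth is 7 semitones; here we have 9, two semitones wider: doubly augmented.

AA5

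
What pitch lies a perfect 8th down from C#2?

An octave keeps the letter name C, an octave down from C.
A perfect octave spans 12 semitones, so from C#2 the target pitch is C#1.

C#1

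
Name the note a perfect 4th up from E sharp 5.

A sharp 5

Four letter names up from E: A.
A perfect fourth spans 5 semitones, so from E#5 the target pitch is A#5.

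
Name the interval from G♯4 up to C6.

diminished eleventh

G to C spans four letter names (G-A-B-C), plus an octave, so the interval is some kind of eleventh.
A perfect eleventh would be 17 semitones; G#4 to C6 is 16, one semitone narrower, so the interval is diminished.
(Equivalently, a compound diminished fourth: a diminished fourth plus an octave.)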